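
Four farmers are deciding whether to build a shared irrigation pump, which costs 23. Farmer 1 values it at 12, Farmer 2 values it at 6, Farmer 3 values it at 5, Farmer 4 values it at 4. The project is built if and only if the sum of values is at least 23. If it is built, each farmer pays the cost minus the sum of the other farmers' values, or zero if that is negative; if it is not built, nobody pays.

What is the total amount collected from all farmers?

11

Total value 27 ≥ cost 23, so it is built.
Farmer 1: others sum to 15; max(0, 23 - 15) = 8.
Farmer 2: others sum to 21; max(0, 23 - 21) = 2.
Farmer 3: others sum to 22; max(0, 23 - 22) = 1.
Farmer 4: others sum to 23; max(0, 23 - 23) = 0.
Total collected = 8 + 2 + 1 + 0 = 11.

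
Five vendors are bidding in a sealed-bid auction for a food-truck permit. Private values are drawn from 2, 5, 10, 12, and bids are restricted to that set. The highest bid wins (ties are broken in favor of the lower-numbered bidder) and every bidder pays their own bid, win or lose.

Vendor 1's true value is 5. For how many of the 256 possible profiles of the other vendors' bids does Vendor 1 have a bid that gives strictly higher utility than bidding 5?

241

Others bid (2, 2, 2, 2): truth gives 0; bid 2 gives 3 > 0. Violating.
Others bid (2, 2, 2, 10): truth gives -5; bid 2 gives -2 > -5. Violating.
Others bid (2, 2, 2, 12): truth gives -5; bid 2 gives -2 > -5. Violating.
Others bid (2, 2, 5, 10): truth gives -5; bid 2 gives -2 > -5. Violating.
Others bid (2, 2, 2, 5): truth gives 0; no alternative beats it.
Others bid (2, 2, 5, 2): truth gives 0; no alternative beats it.
(Checking all 256 profiles: 241 have a profitable deviation, 15 do not.)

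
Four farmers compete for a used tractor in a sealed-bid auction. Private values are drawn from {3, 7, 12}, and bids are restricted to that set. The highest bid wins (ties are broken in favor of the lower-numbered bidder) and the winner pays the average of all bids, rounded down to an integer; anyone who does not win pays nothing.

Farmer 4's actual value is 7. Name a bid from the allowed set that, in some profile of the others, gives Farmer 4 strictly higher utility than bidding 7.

Suppose Farmer 1 bids 3, Farmer 2 bids 3 and Farmer 3 bids 7.
Bid 7: loses, pays 0, utility 0.
Bid 12: wins, pays 6, utility 7 - 6 = 1.
So bidding 12 beats truth here (1 > 0).

12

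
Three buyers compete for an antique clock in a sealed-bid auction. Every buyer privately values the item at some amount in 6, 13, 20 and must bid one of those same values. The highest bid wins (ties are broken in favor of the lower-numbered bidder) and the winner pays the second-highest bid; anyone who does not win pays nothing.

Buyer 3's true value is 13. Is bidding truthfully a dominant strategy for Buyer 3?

Check each profile of the others' bids and compare truth against every alternative bid.
Others bid (6, 6): truth gives 7, best alternative gives 7.
Others bid (6, 13): truth gives 0, best alternative gives 0.
Others bid (6, 20): truth gives 0, best alternative gives 0.
Others bid (13, 6): truth gives 0, best alternative gives 0.
Others bid (13, 13): truth gives 0, best alternative gives 0.
Others bid (13, 20): truth gives 0, best alternative gives 0.
(Remaining 3 profiles checked similarly; truth is weakly best in each.)
In every case the truthful bid is at least as good as any alternative, so it is a dominant strategy.

Yes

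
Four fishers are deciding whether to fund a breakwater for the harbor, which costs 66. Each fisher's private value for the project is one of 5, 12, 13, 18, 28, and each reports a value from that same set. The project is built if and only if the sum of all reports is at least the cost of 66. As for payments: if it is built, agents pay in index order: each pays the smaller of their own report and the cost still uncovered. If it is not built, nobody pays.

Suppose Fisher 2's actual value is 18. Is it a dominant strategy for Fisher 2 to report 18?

Consider the case where Fisher 1 reports 5, Fisher 3 reports 28 and Fisher 4 reports 28.
Truthful report 18: project built, pays 18, utility 18 - 18 = 0.
Report 5 instead: project built, pays 5, utility 18 - 5 = 13.
Since 13 > 0, reporting 5 is strictly better here, so truthful reporting is not dominant.

No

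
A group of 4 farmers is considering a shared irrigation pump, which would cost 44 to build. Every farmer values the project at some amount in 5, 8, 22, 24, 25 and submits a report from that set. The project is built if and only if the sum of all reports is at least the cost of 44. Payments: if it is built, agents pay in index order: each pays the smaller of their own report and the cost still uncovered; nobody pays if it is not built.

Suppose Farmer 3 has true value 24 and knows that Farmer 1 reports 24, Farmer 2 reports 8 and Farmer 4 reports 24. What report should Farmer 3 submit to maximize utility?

5

Report 5: project built, pays 5, utility 24 - 5 = 19.
Report 8: project built, pays 8, utility 24 - 8 = 16.
Report 22: project built, pays 12, utility 24 - 12 = 12.
Report 24: project built, pays 12, utility 24 - 12 = 12.
Report 25: project built, pays 12, utility 24 - 12 = 12.
The best choice is 5 with utility 19.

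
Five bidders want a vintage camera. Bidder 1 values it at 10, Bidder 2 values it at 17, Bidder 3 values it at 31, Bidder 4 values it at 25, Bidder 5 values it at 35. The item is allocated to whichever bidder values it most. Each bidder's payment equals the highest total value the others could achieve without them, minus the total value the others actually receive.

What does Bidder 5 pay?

Bidder 5 has the highest value and receives the item.
Without Bidder 5, the item would go to the next-highest value, 31, so the others could achieve 31.
With Bidder 5 present and winning, the others receive nothing, so their total is 0.
Payment = 31 - 0 = 31.

31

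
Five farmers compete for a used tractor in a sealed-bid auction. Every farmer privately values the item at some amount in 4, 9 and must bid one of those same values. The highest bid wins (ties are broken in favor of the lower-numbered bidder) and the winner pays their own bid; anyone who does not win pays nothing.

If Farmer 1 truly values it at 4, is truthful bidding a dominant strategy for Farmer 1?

Check each profile of the others' bids and compare truth against every alternative bid.
Others bid (4, 4, 4, 4): truth gives 0, best alternative gives -5.
Others bid (4, 4, 4, 9): truth gives 0, best alternative gives -5.
Others bid (4, 4, 9, 4): truth gives 0, best alternative gives -5.
Others bid (4, 4, 9, 9): truth gives 0, best alternative gives -5.
Others bid (4, 9, 4, 4): truth gives 0, best alternative gives -5.
Others bid (4, 9, 4, 9): truth gives 0, best alternative gives -5.
(Remaining 10 profiles checked similarly; truth is weakly best in each.)
In every case the truthful bid is at least as good as any alternative, so it is a dominant strategy.

Yes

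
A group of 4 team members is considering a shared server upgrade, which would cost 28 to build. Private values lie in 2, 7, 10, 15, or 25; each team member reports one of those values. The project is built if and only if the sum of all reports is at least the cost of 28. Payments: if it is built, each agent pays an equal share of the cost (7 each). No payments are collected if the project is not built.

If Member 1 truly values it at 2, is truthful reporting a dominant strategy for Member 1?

Yes

Check each profile of the others' reports and compare truth against every alternative report.
Others report (2, 7, 15): truth gives 0, best alternative gives -5.
Others report (2, 10, 10): truth gives 0, best alternative gives -5.
Others report (2, 15, 7): truth gives 0, best alternative gives -5.
Others report (7, 2, 15): truth gives 0, best alternative gives -5.
Others report (7, 7, 7): truth gives 0, best alternative gives -5.
Others report (7, 7, 10): truth gives 0, best alternative gives -5.
(Remaining 119 profiles checked similarly; truth is weakly best in each.)
In every case the truthful report is at least as good as any alternative, so it is a dominant strategy.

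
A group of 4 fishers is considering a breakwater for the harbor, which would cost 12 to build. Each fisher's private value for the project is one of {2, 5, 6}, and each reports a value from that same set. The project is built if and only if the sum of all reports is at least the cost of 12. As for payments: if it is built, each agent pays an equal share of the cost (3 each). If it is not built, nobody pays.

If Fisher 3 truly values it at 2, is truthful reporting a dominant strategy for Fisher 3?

Yes

Check each profile of the others' reports and compare truth against every alternative report.
Others report (2, 2, 5): truth gives 0, best alternative gives -1.
Others report (2, 5, 2): truth gives 0, best alternative gives -1.
Others report (5, 2, 2): truth gives 0, best alternative gives -1.
Others report (2, 2, 6): truth gives -1, best alternative gives -1.
Others report (2, 5, 5): truth gives -1, best alternative gives -1.
Others report (2, 5, 6): truth gives -1, best alternative gives -1.
(Remaining 21 profiles checked similarly; truth is weakly best in each.)
In every case the truthful report is at least as good as any alternative, so it is a dominant strategy.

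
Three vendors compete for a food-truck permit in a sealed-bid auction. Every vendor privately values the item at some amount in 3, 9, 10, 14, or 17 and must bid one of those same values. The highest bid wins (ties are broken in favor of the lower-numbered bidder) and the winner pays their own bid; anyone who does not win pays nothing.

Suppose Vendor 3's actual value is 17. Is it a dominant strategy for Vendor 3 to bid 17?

No

Consider the case where Vendor 1 bids 3 and Vendor 2 bids 3.
Truthful bid 17: wins, pays 17, utility 17 - 17 = 0.
Bid 9 instead: wins, pays 9, utility 17 - 9 = 8.
Since 8 > 0, bidding 9 is strictly better here, so truthful bidding is not dominant.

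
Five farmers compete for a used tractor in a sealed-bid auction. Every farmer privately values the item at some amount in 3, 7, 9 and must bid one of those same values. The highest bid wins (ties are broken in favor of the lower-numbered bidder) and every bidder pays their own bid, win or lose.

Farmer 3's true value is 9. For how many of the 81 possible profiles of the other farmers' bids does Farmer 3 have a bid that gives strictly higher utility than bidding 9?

Others bid (3, 3, 3, 3): truth gives 0; bid 7 gives 2 > 0. Violating.
Others bid (3, 3, 3, 7): truth gives 0; bid 7 gives 2 > 0. Violating.
Others bid (3, 3, 7, 3): truth gives 0; bid 7 gives 2 > 0. Violating.
Others bid (3, 3, 7, 7): truth gives 0; bid 7 gives 2 > 0. Violating.
Others bid (3, 3, 3, 9): truth gives 0; no alternative beats it.
Others bid (3, 3, 7, 9): truth gives 0; no alternative beats it.
(Checking all 81 profiles: 49 have a profitable deviation, 32 do not.)

49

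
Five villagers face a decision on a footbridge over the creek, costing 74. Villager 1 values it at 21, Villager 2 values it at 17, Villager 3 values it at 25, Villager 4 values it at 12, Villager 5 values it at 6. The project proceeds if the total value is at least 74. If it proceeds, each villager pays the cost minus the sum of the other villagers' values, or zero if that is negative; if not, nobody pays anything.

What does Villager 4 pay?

Total value 81 ≥ cost 74, so the project is built.
The other villagers' values sum to 69.
Cost minus that sum is 74 - 69 = 5.

5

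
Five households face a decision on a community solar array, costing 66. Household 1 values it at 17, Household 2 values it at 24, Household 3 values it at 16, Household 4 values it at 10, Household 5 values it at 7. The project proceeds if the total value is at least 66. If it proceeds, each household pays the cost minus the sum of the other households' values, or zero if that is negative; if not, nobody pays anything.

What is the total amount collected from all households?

Total value 74 ≥ cost 66, so it is built.
Household 1: others sum to 57; max(0, 66 - 57) = 9.
Household 2: others sum to 50; max(0, 66 - 50) = 16.
Household 3: others sum to 58; max(0, 66 - 58) = 8.
Household 4: others sum to 64; max(0, 66 - 64) = 2.
Household 5: others sum to 67; max(0, 66 - 67) = 0.
Total collected = 9 + 16 + 8 + 2 + 0 = 35.

35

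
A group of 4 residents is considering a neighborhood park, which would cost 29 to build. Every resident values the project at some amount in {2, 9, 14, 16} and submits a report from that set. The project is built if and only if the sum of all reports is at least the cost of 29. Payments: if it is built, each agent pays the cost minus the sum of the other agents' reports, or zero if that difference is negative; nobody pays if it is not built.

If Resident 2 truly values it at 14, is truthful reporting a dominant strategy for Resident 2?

Check each profile of the others' reports and compare truth against every alternative report.
Others report (2, 14, 14): truth gives 14, best alternative gives 14.
Others report (2, 14, 16): truth gives 14, best alternative gives 14.
Others report (2, 16, 14): truth gives 14, best alternative gives 14.
Others report (2, 16, 16): truth gives 14, best alternative gives 14.
Others report (9, 9, 14): truth gives 14, best alternative gives 14.
Others report (9, 9, 16): truth gives 14, best alternative gives 14.
(Remaining 58 profiles checked similarly; truth is weakly best in each.)
In every case the truthful report is at least as good as any alternative, so it is a dominant strategy.

Yes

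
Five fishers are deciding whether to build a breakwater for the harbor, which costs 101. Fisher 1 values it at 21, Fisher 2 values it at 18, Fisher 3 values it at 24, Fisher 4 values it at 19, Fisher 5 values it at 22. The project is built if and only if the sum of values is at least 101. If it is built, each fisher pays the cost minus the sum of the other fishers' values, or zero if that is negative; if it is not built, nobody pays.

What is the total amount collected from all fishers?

89

Total value 104 ≥ cost 101, so it is built.
Fisher 1: others sum to 83; max(0, 101 - 83) = 18.
Fisher 2: others sum to 86; max(0, 101 - 86) = 15.
Fisher 3: others sum to 80; max(0, 101 - 80) = 21.
Fisher 4: others sum to 85; max(0, 101 - 85) = 16.
Fisher 5: others sum to 82; max(0, 101 - 82) = 19.
Total collected = 18 + 15 + 21 + 16 + 19 = 89.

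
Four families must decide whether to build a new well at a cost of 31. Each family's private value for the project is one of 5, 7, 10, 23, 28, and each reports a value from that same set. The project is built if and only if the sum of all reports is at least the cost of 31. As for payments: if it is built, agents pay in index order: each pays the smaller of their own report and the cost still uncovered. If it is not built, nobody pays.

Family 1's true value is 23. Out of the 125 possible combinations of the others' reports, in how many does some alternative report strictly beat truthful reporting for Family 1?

115

Others report (5, 5, 23): truth gives 0; report 5 gives 18 > 0. Violating.
Others report (5, 5, 28): truth gives 0; report 5 gives 18 > 0. Violating.
Others report (5, 7, 10): truth gives 0; report 10 gives 13 > 0. Violating.
Others report (5, 7, 23): truth gives 0; report 5 gives 18 > 0. Violating.
Others report (5, 5, 5): truth gives 0; no alternative beats it.
Others report (5, 5, 7): truth gives 0; no alternative beats it.
(Checking all 125 profiles: 115 have a profitable deviation, 10 do not.)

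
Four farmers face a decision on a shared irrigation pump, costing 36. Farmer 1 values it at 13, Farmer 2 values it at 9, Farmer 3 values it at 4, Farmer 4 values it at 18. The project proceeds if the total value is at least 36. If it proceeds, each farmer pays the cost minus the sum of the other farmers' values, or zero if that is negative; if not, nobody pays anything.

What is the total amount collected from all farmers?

Total value 44 ≥ cost 36, so it is built.
Farmer 1: others sum to 31; max(0, 36 - 31) = 5.
Farmer 2: others sum to 35; max(0, 36 - 35) = 1.
Farmer 3: others sum to 40; max(0, 36 - 40) = 0.
Farmer 4: others sum to 26; max(0, 36 - 26) = 10.
Total collected = 5 + 1 + 0 + 10 = 16.

16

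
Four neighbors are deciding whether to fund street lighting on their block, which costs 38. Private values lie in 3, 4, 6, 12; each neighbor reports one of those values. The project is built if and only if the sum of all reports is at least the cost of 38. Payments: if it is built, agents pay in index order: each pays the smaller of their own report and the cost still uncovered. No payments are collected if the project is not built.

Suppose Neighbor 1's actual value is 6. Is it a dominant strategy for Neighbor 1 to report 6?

No

Consider the case where Neighbor 2 reports 12, Neighbor 3 reports 12 and Neighbor 4 reports 12.
Truthful report 6: project built, pays 6, utility 6 - 6 = 0.
Report 3 instead: project built, pays 3, utility 6 - 3 = 3.
Since 3 > 0, reporting 3 is strictly better here, so truthful reporting is not dominant.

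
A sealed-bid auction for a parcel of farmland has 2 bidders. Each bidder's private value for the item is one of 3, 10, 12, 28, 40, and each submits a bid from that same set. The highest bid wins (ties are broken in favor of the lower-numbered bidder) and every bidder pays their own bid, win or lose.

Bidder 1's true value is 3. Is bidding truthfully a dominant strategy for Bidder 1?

Check each profile of the others' bids and compare truth against every alternative bid.
Others bid (3): truth gives 0, best alternative gives -7.
Others bid (28): truth gives -3, best alternative gives -10.
Others bid (40): truth gives -3, best alternative gives -10.
Others bid (12): truth gives -3, best alternative gives -9.
Others bid (10): truth gives -3, best alternative gives -7.
In every case the truthful bid is at least as good as any alternative, so it is a dominant strategy.

Yes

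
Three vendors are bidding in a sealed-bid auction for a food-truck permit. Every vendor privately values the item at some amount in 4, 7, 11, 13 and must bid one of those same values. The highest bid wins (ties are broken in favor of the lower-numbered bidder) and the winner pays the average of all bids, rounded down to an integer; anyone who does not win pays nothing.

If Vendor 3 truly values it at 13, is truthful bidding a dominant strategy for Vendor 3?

Consider the case where Vendor 1 bids 4 and Vendor 2 bids 4.
Truthful bid 13: wins, pays 7, utility 13 - 7 = 6.
Bid 7 instead: wins, pays 5, utility 13 - 5 = 8.
Since 8 > 6, bidding 7 is strictly better here, so truthful bidding is not dominant.

No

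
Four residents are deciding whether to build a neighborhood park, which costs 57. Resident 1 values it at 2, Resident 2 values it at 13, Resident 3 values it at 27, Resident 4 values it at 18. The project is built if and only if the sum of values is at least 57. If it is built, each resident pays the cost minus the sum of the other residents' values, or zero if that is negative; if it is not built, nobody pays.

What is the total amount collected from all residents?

49

Total value 60 ≥ cost 57, so it is built.
Resident 1: others sum to 58; max(0, 57 - 58) = 0.
Resident 2: others sum to 47; max(0, 57 - 47) = 10.
Resident 3: others sum to 33; max(0, 57 - 33) = 24.
Resident 4: others sum to 42; max(0, 57 - 42) = 15.
Total collected = 0 + 10 + 24 + 15 = 49.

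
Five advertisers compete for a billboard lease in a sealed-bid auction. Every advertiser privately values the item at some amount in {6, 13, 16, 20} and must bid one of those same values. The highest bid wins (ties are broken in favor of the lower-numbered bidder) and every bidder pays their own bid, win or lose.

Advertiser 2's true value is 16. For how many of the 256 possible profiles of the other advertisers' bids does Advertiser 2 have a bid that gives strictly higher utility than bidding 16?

210

Others bid (6, 6, 6, 6): truth gives 0; bid 13 gives 3 > 0. Violating.
Others bid (6, 6, 6, 13): truth gives 0; bid 13 gives 3 > 0. Violating.
Others bid (6, 6, 6, 20): truth gives -16; bid 20 gives -4 > -16. Violating.
Others bid (6, 6, 13, 6): truth gives 0; bid 13 gives 3 > 0. Violating.
Others bid (6, 6, 6, 16): truth gives 0; no alternative beats it.
Others bid (6, 6, 13, 16): truth gives 0; no alternative beats it.
(Checking all 256 profiles: 210 have a profitable deviation, 46 do not.)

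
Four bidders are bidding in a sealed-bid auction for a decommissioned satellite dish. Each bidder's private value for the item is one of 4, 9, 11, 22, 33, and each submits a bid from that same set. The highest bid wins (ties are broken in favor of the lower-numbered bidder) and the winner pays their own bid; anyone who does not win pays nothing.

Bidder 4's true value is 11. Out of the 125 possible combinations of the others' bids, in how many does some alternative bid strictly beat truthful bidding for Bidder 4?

1

Others bid (4, 4, 4): truth gives 0; bid 9 gives 2 > 0. Violating.
Others bid (4, 4, 9): truth gives 0; no alternative beats it.
Others bid (4, 4, 11): truth gives 0; no alternative beats it.
(Checking all 125 profiles: 1 has a profitable deviation, 124 do not.)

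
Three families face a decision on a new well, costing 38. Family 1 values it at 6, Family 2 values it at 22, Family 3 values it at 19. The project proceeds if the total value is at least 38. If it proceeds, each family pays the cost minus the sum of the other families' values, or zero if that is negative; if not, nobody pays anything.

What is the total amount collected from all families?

Total value 47 ≥ cost 38, so it is built.
Family 1: others sum to 41; max(0, 38 - 41) = 0.
Family 2: others sum to 25; max(0, 38 - 25) = 13.
Family 3: others sum to 28; max(0, 38 - 28) = 10.
Total collected = 0 + 13 + 10 = 23.

23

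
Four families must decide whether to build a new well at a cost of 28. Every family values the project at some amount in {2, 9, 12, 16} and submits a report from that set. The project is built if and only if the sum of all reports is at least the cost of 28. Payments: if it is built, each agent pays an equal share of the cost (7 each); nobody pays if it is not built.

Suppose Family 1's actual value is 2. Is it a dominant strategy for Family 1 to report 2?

Yes

Check each profile of the others' reports and compare truth against every alternative report.
Others report (2, 2, 16): truth gives 0, best alternative gives -5.
Others report (2, 9, 9): truth gives 0, best alternative gives -5.
Others report (2, 9, 12): truth gives 0, best alternative gives -5.
Others report (2, 12, 9): truth gives 0, best alternative gives -5.
Others report (2, 16, 2): truth gives 0, best alternative gives -5.
Others report (9, 2, 9): truth gives 0, best alternative gives -5.
(Remaining 58 profiles checked similarly; truth is weakly best in each.)
In every case the truthful report is at least as good as any alternative, so it is a dominant strategy.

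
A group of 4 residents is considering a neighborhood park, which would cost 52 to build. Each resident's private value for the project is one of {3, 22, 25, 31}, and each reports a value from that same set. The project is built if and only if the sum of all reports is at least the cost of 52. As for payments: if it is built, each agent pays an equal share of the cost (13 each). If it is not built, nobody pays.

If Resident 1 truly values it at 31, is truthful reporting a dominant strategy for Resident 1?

Yes

Check each profile of the others' reports and compare truth against every alternative report.
Others report (3, 3, 22): truth gives 18, best alternative gives 18.
Others report (3, 3, 25): truth gives 18, best alternative gives 18.
Others report (3, 3, 31): truth gives 18, best alternative gives 18.
Others report (3, 22, 3): truth gives 18, best alternative gives 18.
Others report (3, 22, 22): truth gives 18, best alternative gives 18.
Others report (3, 22, 25): truth gives 18, best alternative gives 18.
(Remaining 58 profiles checked similarly; truth is weakly best in each.)
In every case the truthful report is at least as good as any alternative, so it is a dominant strategy.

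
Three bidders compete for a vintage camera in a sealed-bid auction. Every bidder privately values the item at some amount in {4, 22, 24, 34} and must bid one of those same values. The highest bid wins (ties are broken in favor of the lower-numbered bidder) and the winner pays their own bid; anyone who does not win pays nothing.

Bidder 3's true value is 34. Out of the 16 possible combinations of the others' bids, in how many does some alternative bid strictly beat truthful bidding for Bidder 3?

Others bid (4, 4): truth gives 0; bid 22 gives 12 > 0. Violating.
Others bid (4, 22): truth gives 0; bid 24 gives 10 > 0. Violating.
Others bid (22, 4): truth gives 0; bid 24 gives 10 > 0. Violating.
Others bid (22, 22): truth gives 0; bid 24 gives 10 > 0. Violating.
Others bid (4, 24): truth gives 0; no alternative beats it.
Others bid (4, 34): truth gives 0; no alternative beats it.
(Checking all 16 profiles: 4 have a profitable deviation, 12 do not.)

4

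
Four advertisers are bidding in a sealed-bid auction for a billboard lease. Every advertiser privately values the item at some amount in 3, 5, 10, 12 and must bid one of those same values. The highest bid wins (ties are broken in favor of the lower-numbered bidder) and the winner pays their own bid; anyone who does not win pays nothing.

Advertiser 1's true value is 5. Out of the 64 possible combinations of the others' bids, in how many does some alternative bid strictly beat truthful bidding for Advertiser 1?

1

Others bid (3, 3, 3): truth gives 0; bid 3 gives 2 > 0. Violating.
Others bid (3, 3, 5): truth gives 0; no alternative beats it.
Others bid (3, 3, 10): truth gives 0; no alternative beats it.
(Checking all 64 profiles: 1 has a profitable deviation, 63 do not.)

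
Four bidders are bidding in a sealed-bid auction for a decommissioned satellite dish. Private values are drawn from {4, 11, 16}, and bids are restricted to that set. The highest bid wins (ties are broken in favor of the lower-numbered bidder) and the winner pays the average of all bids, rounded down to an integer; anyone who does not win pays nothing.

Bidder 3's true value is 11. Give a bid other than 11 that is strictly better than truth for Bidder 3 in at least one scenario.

16

Suppose Bidder 1 bids 4, Bidder 2 bids 4 and Bidder 4 bids 16.
Bid 11: loses, pays 0, utility 0.
Bid 16: wins, pays 10, utility 11 - 10 = 1.
So bidding 16 beats truth here (1 > 0).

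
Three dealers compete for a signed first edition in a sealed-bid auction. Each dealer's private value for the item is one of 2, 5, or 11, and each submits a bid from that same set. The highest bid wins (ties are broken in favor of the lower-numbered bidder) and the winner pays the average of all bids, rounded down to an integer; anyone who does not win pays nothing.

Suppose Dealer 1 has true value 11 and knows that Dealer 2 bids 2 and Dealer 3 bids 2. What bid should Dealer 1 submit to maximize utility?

2

Bid 2: wins, pays 2, utility 11 - 2 = 9.
Bid 5: wins, pays 3, utility 11 - 3 = 8.
Bid 11: wins, pays 5, utility 11 - 5 = 6.
The best choice is 2 with utility 9.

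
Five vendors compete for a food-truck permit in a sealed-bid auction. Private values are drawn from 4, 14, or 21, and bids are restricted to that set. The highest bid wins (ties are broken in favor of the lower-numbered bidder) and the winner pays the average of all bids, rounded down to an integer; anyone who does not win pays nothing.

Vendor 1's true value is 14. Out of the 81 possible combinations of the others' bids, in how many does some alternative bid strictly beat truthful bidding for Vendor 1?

Others bid (4, 4, 4, 4): truth gives 8; bid 4 gives 10 > 8. Violating.
Others bid (4, 4, 4, 21): truth gives 0; bid 21 gives 4 > 0. Violating.
Others bid (4, 4, 14, 21): truth gives 0; bid 21 gives 2 > 0. Violating.
Others bid (4, 4, 21, 4): truth gives 0; bid 21 gives 4 > 0. Violating.
Others bid (4, 4, 4, 14): truth gives 6; no alternative beats it.
Others bid (4, 4, 14, 4): truth gives 6; no alternative beats it.
(Checking all 81 profiles: 17 have a profitable deviation, 64 do not.)

17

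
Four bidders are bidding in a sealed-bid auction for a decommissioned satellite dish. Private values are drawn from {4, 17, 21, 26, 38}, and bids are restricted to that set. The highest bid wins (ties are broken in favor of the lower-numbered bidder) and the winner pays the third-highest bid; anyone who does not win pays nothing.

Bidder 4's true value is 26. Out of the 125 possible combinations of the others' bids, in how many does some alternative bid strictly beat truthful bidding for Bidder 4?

27

Others bid (4, 4, 26): truth gives 0; bid 38 gives 22 > 0. Violating.
Others bid (4, 17, 26): truth gives 0; bid 38 gives 9 > 0. Violating.
Others bid (4, 21, 26): truth gives 0; bid 38 gives 5 > 0. Violating.
Others bid (4, 26, 4): truth gives 0; bid 38 gives 22 > 0. Violating.
Others bid (4, 4, 4): truth gives 22; no alternative beats it.
Others bid (4, 4, 17): truth gives 22; no alternative beats it.
(Checking all 125 profiles: 27 have a profitable deviation, 98 do not.)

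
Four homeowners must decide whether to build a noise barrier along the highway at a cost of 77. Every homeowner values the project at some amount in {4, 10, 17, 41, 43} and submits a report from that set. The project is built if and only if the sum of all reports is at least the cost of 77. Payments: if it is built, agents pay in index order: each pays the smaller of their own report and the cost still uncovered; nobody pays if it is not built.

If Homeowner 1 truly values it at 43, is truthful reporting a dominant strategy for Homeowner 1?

Consider the case where Homeowner 2 reports 4, Homeowner 3 reports 4 and Homeowner 4 reports 41.
Truthful report 43: project built, pays 43, utility 43 - 43 = 0.
Report 41 instead: project built, pays 41, utility 43 - 41 = 2.
Since 2 > 0, reporting 41 is strictly better here, so truthful reporting is not dominant.

No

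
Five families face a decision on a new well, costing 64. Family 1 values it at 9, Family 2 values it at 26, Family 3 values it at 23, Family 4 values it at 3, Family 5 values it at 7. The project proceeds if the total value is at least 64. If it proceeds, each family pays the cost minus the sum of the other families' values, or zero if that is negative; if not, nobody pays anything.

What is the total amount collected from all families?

Total value 68 ≥ cost 64, so it is built.
Family 1: others sum to 59; max(0, 64 - 59) = 5.
Family 2: others sum to 42; max(0, 64 - 42) = 22.
Family 3: others sum to 45; max(0, 64 - 45) = 19.
Family 4: others sum to 65; max(0, 64 - 65) = 0.
Family 5: others sum to 61; max(0, 64 - 61) = 3.
Total collected = 5 + 22 + 19 + 0 + 3 = 49.

49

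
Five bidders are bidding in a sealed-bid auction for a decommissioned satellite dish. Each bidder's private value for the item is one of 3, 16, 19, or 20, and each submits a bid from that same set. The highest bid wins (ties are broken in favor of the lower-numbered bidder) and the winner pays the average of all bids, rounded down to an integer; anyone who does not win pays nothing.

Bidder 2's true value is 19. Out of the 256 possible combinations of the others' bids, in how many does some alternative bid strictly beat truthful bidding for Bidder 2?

128

Others bid (3, 3, 3, 3): truth gives 13; bid 16 gives 14 > 13. Violating.
Others bid (3, 3, 3, 20): truth gives 0; bid 20 gives 10 > 0. Violating.
Others bid (3, 3, 16, 16): truth gives 8; bid 16 gives 9 > 8. Violating.
Others bid (3, 3, 16, 20): truth gives 0; bid 20 gives 7 > 0. Violating.
Others bid (3, 3, 3, 16): truth gives 11; no alternative beats it.
Others bid (3, 3, 3, 19): truth gives 10; no alternative beats it.
(Checking all 256 profiles: 128 have a profitable deviation, 128 do not.)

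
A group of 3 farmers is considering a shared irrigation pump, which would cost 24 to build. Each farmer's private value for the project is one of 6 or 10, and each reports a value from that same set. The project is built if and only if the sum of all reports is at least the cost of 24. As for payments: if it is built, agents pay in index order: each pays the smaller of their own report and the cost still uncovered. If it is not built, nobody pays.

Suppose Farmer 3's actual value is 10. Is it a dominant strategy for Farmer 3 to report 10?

Yes

Check each profile of the others' reports and compare truth against every alternative report.
Others report (6, 10): truth gives 2, best alternative gives 0.
Others report (10, 6): truth gives 2, best alternative gives 0.
Others report (10, 10): truth gives 6, best alternative gives 6.
Others report (6, 6): truth gives 0, best alternative gives 0.
In every case the truthful report is at least as good as any alternative, so it is a dominant strategy.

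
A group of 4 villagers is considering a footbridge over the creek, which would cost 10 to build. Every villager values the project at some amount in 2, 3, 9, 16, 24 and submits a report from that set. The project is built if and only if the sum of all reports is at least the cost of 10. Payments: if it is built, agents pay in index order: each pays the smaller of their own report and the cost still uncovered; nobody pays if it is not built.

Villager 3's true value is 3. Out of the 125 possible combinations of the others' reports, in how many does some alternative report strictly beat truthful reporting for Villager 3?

16

Others report (2, 2, 9): truth gives 0; report 2 gives 1 > 0. Violating.
Others report (2, 2, 16): truth gives 0; report 2 gives 1 > 0. Violating.
Others report (2, 2, 24): truth gives 0; report 2 gives 1 > 0. Violating.
Others report (2, 3, 3): truth gives 0; report 2 gives 1 > 0. Violating.
Others report (2, 2, 2): truth gives 0; no alternative beats it.
Others report (2, 2, 3): truth gives 0; no alternative beats it.
(Checking all 125 profiles: 16 have a profitable deviation, 109 do not.)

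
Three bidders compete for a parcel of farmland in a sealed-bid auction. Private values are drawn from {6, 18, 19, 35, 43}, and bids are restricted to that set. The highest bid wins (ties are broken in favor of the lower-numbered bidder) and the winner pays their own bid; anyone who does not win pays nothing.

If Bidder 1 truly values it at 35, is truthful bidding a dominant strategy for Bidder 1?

No

Consider the case where Bidder 2 bids 6 and Bidder 3 bids 6.
Truthful bid 35: wins, pays 35, utility 35 - 35 = 0.
Bid 6 instead: wins, pays 6, utility 35 - 6 = 29.
Since 29 > 0, bidding 6 is strictly better here, so truthful bidding is not dominant.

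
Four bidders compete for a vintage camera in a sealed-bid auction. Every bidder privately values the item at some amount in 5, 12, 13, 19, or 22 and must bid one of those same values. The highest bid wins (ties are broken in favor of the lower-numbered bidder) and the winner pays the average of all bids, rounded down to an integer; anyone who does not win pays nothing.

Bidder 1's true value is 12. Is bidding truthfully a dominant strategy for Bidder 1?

No

Consider the case where Bidder 2 bids 5, Bidder 3 bids 5 and Bidder 4 bids 5.
Truthful bid 12: wins, pays 6, utility 12 - 6 = 6.
Bid 5 instead: wins, pays 5, utility 12 - 5 = 7.
Since 7 > 6, bidding 5 is strictly better here, so truthful bidding is not dominant.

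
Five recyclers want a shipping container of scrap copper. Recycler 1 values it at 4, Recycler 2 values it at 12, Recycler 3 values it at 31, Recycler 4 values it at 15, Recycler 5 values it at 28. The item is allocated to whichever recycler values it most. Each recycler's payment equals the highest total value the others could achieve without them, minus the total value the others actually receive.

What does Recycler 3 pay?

28

Recycler 3 has the highest value and receives the item.
Without Recycler 3, the item would go to the next-highest value, 28, so the others could achieve 28.
With Recycler 3 present and winning, the others receive nothing, so their total is 0.
Payment = 28 - 0 = 28.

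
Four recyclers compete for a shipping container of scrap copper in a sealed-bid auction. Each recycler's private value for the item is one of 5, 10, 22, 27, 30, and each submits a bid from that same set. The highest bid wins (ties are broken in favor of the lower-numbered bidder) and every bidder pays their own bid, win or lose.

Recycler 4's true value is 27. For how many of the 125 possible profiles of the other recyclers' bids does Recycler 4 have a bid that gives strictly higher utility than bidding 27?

Others bid (5, 5, 5): truth gives 0; bid 10 gives 17 > 0. Violating.
Others bid (5, 5, 10): truth gives 0; bid 22 gives 5 > 0. Violating.
Others bid (5, 5, 27): truth gives -27; bid 30 gives -3 > -27. Violating.
Others bid (5, 5, 30): truth gives -27; bid 5 gives -5 > -27. Violating.
Others bid (5, 5, 22): truth gives 0; no alternative beats it.
Others bid (5, 10, 22): truth gives 0; no alternative beats it.
(Checking all 125 profiles: 106 have a profitable deviation, 19 do not.)

106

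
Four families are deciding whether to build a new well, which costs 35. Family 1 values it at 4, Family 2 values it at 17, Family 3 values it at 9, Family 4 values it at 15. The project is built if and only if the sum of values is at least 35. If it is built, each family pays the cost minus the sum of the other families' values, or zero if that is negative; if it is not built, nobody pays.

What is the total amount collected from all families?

Total value 45 ≥ cost 35, so it is built.
Family 1: others sum to 41; max(0, 35 - 41) = 0.
Family 2: others sum to 28; max(0, 35 - 28) = 7.
Family 3: others sum to 36; max(0, 35 - 36) = 0.
Family 4: others sum to 30; max(0, 35 - 30) = 5.
Total collected = 0 + 7 + 0 + 5 = 12.

12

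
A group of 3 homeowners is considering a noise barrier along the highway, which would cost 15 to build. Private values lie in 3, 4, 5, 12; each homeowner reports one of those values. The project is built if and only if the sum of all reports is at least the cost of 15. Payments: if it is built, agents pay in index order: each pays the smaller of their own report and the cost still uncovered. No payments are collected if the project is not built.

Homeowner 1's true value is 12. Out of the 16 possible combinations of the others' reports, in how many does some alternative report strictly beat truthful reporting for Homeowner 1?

8

Others report (3, 12): truth gives 0; report 3 gives 9 > 0. Violating.
Others report (4, 12): truth gives 0; report 3 gives 9 > 0. Violating.
Others report (5, 5): truth gives 0; report 5 gives 7 > 0. Violating.
Others report (5, 12): truth gives 0; report 3 gives 9 > 0. Violating.
Others report (3, 3): truth gives 0; no alternative beats it.
Others report (3, 4): truth gives 0; no alternative beats it.
(Checking all 16 profiles: 8 have a profitable deviation, 8 do not.)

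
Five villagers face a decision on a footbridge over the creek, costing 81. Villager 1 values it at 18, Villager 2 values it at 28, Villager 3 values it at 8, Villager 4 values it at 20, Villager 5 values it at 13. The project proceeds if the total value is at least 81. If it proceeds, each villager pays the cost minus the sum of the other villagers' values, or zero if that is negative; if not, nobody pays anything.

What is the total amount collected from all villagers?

Total value 87 ≥ cost 81, so it is built.
Villager 1: others sum to 69; max(0, 81 - 69) = 12.
Villager 2: others sum to 59; max(0, 81 - 59) = 22.
Villager 3: others sum to 79; max(0, 81 - 79) = 2.
Villager 4: others sum to 67; max(0, 81 - 67) = 14.
Villager 5: others sum to 74; max(0, 81 - 74) = 7.
Total collected = 12 + 22 + 2 + 14 + 7 = 57.

57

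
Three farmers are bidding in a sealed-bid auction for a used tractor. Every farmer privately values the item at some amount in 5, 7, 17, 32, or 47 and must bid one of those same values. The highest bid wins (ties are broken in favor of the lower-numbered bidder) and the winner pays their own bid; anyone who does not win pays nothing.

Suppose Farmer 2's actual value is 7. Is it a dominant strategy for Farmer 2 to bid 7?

Check each profile of the others' bids and compare truth against every alternative bid.
Others bid (5, 5): truth gives 0, best alternative gives 0.
Others bid (5, 7): truth gives 0, best alternative gives 0.
Others bid (5, 17): truth gives 0, best alternative gives 0.
Others bid (5, 32): truth gives 0, best alternative gives 0.
Others bid (5, 47): truth gives 0, best alternative gives 0.
Others bid (7, 5): truth gives 0, best alternative gives 0.
(Remaining 19 profiles checked similarly; truth is weakly best in each.)
In every case the truthful bid is at least as good as any alternative, so it is a dominant strategy.

Yes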